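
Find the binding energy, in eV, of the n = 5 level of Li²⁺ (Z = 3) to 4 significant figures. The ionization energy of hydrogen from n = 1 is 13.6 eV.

4.896 eV

E_n = −13.6 Z²/n² = −122.4/n² eV for Z = 3.
E_5 = −122.4/25 = −4.896 eV, so ionization (to E = 0) requires 4.896 eV.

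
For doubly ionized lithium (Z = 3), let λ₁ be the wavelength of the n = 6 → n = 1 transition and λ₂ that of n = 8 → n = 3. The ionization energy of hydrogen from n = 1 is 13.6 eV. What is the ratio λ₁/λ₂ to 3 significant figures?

0.0982

λ ∝ 1/ΔE ∝ 1/(1/n_f² − 1/n_i²), and the Z² and hc factors cancel in the ratio.
λ₁/λ₂ = (1/3² − 1/8²)/(1/1² − 1/6²) = 0.09549/0.9722 = 0.0982.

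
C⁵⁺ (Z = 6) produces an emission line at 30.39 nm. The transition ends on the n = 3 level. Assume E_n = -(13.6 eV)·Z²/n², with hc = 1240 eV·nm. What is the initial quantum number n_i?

The photon energy is ΔE = hc/λ = 1240 / 30.39 = 40.80 eV.
With Z = 6, ΔE = 489.6 × (1/n_f² − 1/n_i²), so 1/n_f² − 1/n_i² = 0.08334.
With n_f = 3: 1/n_i² = 1/9 − 0.08334 = 0.02777, so n_i ≈ 6.00.

n_i = 6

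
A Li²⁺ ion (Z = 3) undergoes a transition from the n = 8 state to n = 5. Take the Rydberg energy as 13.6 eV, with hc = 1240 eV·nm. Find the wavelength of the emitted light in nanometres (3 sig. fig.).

416 nm

For Z = 3 the level energies scale as Z², so the effective Rydberg energy is 13.6 × 9 = 122.4 eV.
ΔE = 122.4 × (1/5² − 1/8²) = 122.4 × 0.02438 = 2.984 eV.
λ = hc/ΔE = 1240 / 2.984 = 416 nm.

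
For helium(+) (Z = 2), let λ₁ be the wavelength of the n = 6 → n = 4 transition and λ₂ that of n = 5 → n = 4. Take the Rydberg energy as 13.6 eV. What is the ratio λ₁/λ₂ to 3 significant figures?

λ ∝ 1/ΔE ∝ 1/(1/n_f² − 1/n_i²), and the Z² and hc factors cancel in the ratio.
λ₁/λ₂ = (1/4² − 1/5²)/(1/4² − 1/6²) = 0.02250/0.03472 = 0.648.

0.648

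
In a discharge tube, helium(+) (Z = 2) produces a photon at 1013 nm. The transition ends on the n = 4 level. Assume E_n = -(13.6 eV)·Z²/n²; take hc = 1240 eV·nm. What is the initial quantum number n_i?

The photon energy is ΔE = hc/λ = 1240 / 1013 = 1.224 eV.
With Z = 2, ΔE = 54.40 × (1/n_f² − 1/n_i²), so 1/n_f² − 1/n_i² = 0.02250.
With n_f = 4: 1/n_i² = 1/16 − 0.02250 = 0.04000, so n_i ≈ 5.00.

n_i = 5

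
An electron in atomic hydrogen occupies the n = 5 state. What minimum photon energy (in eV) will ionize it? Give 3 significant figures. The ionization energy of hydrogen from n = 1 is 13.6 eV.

0.544 eV

E_5 = −13.60/25 = −0.544 eV, so ionization (to E = 0) requires 0.544 eV.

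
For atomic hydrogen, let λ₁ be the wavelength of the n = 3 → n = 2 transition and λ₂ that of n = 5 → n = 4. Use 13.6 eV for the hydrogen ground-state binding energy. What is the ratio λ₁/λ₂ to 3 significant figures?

λ ∝ 1/ΔE ∝ 1/(1/n_f² − 1/n_i²), and the Z² and hc factors cancel in the ratio.
λ₁/λ₂ = (1/4² − 1/5²)/(1/2² − 1/3²) = 0.02250/0.1389 = 0.162.

0.162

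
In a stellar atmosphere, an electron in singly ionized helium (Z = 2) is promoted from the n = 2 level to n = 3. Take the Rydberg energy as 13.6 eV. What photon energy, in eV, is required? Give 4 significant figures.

7.556 eV

The Bohr energies scale as Z², so for Z = 2: E_n = −54.40/n² eV.
E_3 = −54.40/9 = −6.044 eV and E_2 = −54.40/4 = −13.60 eV.
The photon energy is |E_3 − E_2| = 7.556 eV.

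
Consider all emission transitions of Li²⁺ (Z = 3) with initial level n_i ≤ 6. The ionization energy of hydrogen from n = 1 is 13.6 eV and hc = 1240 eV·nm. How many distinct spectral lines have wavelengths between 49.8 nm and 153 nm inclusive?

Enumerate all n_i → n_f pairs with 1 ≤ n_f < n_i ≤ 6 and compute λ = 1240 / [13.6·9·(1/n_f² − 1/n_i²)].
Lines falling in [49.8, 153] nm: 4→2 (54.03 nm), 3→2 (72.94 nm), 6→3 (121.6 nm), 5→3 (142.5 nm).

4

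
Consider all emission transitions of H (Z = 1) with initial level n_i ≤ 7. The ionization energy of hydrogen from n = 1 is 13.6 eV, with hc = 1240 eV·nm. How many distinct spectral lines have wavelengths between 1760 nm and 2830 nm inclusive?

Enumerate all n_i → n_f pairs with 1 ≤ n_f < n_i ≤ 7 and compute λ = 1240 / [13.6·1·(1/n_f² − 1/n_i²)].
Lines falling in [1760, 2830] nm: 4→3 (1876 nm), 7→4 (2166 nm), 6→4 (2626 nm).

3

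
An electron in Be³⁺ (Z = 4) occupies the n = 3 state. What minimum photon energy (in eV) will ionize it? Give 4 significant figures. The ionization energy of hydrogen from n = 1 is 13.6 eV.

E_n = −13.6 Z²/n² = −217.6/n² eV for Z = 4.
E_3 = −217.6/9 = −24.18 eV, so ionization (to E = 0) requires 24.18 eV.

24.18 eV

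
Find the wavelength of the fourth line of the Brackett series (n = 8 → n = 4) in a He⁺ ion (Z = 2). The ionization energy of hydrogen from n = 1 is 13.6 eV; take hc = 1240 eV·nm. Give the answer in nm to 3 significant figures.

486 nm

The Brackett series terminates on n_f = 4; the fourth line has n_i = 4+4 = 8.
ΔE = 54.40 × (1/4² − 1/8²) = 2.550 eV.
λ = 1240 / 2.550 = 486 nm.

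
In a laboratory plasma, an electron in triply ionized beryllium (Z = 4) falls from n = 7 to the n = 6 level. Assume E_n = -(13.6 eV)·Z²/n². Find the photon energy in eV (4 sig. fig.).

The Bohr energies scale as Z², so for Z = 4: E_n = −217.6/n² eV.
E_7 = −217.6/49 = −4.441 eV and E_6 = −217.6/36 = −6.044 eV.
The photon energy is |E_7 − E_6| = 1.604 eV.

1.604 eV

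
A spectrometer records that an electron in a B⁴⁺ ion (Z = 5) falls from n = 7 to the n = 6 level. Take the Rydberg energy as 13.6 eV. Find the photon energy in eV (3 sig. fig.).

2.51 eV

The Bohr energies scale as Z², so for Z = 5: E_n = −340.0/n² eV.
E_7 = −340.0/49 = −6.939 eV and E_6 = −340.0/36 = −9.444 eV.
The photon energy is |E_7 − E_6| = 2.51 eV.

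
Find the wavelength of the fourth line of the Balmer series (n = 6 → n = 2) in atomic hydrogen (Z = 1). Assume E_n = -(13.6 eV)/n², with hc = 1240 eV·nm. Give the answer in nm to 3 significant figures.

The Balmer series terminates on n_f = 2; the fourth line has n_i = 2+4 = 6.
ΔE = 13.60 × (1/2² − 1/6²) = 3.022 eV.
λ = 1240 / 3.022 = 410 nm.

410 nm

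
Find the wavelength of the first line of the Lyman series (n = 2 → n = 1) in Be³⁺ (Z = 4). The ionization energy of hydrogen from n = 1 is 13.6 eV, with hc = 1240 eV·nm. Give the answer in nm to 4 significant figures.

The Lyman series terminates on n_f = 1; the first line has n_i = 1+1 = 2.
ΔE = 217.6 × (1/1² − 1/2²) = 163.2 eV.
λ = 1240 / 163.2 = 7.598 nm.

7.598 nm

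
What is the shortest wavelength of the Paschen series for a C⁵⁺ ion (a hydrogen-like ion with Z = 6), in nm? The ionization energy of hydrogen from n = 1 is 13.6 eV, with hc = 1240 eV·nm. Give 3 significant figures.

The Paschen series has lower level n_f = 3; the series limit corresponds to n_i → ∞.
ΔE_max = 13.6 × 36 / 3² = 54.40 eV.
λ_min = 1240 / 54.40 = 22.8 nm.

22.8 nm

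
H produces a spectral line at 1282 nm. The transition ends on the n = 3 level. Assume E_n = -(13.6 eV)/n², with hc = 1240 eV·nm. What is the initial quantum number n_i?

n_i = 5

The photon energy is ΔE = hc/λ = 1240 / 1282 = 0.9672 eV.
With Z = 1, ΔE = 13.60 × (1/n_f² − 1/n_i²), so 1/n_f² − 1/n_i² = 0.07112.
With n_f = 3: 1/n_i² = 1/9 − 0.07112 = 0.03999, so n_i ≈ 5.00.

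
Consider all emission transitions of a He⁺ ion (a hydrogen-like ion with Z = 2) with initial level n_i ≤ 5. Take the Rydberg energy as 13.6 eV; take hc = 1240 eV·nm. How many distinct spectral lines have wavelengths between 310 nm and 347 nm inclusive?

Enumerate all n_i → n_f pairs with 1 ≤ n_f < n_i ≤ 5 and compute λ = 1240 / [13.6·4·(1/n_f² − 1/n_i²)].
Lines falling in [310, 347] nm: 5→3 (320.5 nm).

1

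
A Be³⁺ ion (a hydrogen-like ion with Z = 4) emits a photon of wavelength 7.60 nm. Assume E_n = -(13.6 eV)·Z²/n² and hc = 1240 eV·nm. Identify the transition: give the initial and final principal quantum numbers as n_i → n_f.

The photon energy is ΔE = hc/λ = 1240 / 7.60 = 163.2 eV.
With Z = 4, ΔE = 217.6 × (1/n_f² − 1/n_i²), so 1/n_f² − 1/n_i² = 0.7498.
Trying n_f = 1 gives 1/n_i² = 0.2502, i.e. n_i ≈ 2; this pair matches.

n_i = 2, n_f = 1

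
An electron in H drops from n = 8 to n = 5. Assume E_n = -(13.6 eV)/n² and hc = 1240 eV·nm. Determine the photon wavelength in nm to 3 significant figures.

ΔE = 13.60 × (1/5² − 1/8²) = 13.60 × 0.02438 = 0.3315 eV.
λ = hc/ΔE = 1240 / 0.3315 = 3740 nm.

3740 nm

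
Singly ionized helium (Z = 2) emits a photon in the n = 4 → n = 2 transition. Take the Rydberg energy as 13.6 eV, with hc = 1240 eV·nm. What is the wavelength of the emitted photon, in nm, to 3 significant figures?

122 nm

For Z = 2 the level energies scale as Z², so the effective Rydberg energy is 13.6 × 4 = 54.40 eV.
ΔE = 54.40 × (1/2² − 1/4²) = 54.40 × 0.1875 = 10.20 eV.
λ = hc/ΔE = 1240 / 10.20 = 122 nm.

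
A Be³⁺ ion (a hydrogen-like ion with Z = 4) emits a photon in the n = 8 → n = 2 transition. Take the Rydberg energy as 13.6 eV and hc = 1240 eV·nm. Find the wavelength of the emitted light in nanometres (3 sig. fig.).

24.3 nm

For Z = 4 the level energies scale as Z², so the effective Rydberg energy is 13.6 × 16 = 217.6 eV.
ΔE = 217.6 × (1/2² − 1/8²) = 217.6 × 0.2344 = 51.00 eV.
λ = hc/ΔE = 1240 / 51.00 = 24.3 nm.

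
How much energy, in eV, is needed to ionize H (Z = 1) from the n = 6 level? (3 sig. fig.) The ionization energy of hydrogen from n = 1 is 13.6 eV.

E_6 = −13.60/36 = −0.378 eV, so ionization (to E = 0) requires 0.378 eV.

0.378 eV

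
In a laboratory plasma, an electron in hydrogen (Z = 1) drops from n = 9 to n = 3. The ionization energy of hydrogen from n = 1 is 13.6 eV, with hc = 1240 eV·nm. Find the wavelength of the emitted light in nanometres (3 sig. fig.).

923 nm

ΔE = 13.60 × (1/3² − 1/9²) = 13.60 × 0.09877 = 1.343 eV.
λ = hc/ΔE = 1240 / 1.343 = 923 nm.
This line belongs to the Paschen series.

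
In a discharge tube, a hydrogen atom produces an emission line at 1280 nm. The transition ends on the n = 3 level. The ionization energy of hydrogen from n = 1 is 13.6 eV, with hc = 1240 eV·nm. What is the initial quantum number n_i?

The photon energy is ΔE = hc/λ = 1240 / 1280 = 0.9688 eV.
With Z = 1, ΔE = 13.60 × (1/n_f² − 1/n_i²), so 1/n_f² − 1/n_i² = 0.07123.
With n_f = 3: 1/n_i² = 1/9 − 0.07123 = 0.03988, so n_i ≈ 5.01.

n_i = 5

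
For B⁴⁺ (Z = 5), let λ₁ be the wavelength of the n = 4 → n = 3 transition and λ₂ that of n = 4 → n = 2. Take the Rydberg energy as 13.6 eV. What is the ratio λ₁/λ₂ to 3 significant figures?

λ ∝ 1/ΔE ∝ 1/(1/n_f² − 1/n_i²), and the Z² and hc factors cancel in the ratio.
λ₁/λ₂ = (1/2² − 1/4²)/(1/3² − 1/4²) = 0.1875/0.04861 = 3.86.

3.86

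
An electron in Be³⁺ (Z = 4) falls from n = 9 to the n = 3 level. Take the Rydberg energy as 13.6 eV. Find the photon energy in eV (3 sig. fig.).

21.5 eV

The Bohr energies scale as Z², so for Z = 4: E_n = −217.6/n² eV.
E_9 = −217.6/81 = −2.686 eV and E_3 = −217.6/9 = −24.18 eV.
The photon energy is |E_9 − E_3| = 21.5 eV.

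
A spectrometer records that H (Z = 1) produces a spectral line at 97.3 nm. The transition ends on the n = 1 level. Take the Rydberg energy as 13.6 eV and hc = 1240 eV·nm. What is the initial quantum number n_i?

The photon energy is ΔE = hc/λ = 1240 / 97.3 = 12.74 eV.
With Z = 1, ΔE = 13.60 × (1/n_f² − 1/n_i²), so 1/n_f² − 1/n_i² = 0.9371.
With n_f = 1: 1/n_i² = 1/1 − 0.9371 = 0.06293, so n_i ≈ 3.99.

n_i = 4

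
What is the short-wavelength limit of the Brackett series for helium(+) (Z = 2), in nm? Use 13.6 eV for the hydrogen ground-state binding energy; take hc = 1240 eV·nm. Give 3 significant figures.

365 nm

The Brackett series has lower level n_f = 4; the series limit corresponds to n_i → ∞.
ΔE_max = 13.6 × 4 / 4² = 3.400 eV.
λ_min = 1240 / 3.400 = 365 nm.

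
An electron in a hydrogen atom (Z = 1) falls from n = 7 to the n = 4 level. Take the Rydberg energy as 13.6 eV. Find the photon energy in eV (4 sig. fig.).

E_7 = −13.60/49 = −0.2776 eV and E_4 = −13.60/16 = −0.8500 eV.
The photon energy is |E_7 − E_4| = 0.5724 eV.

0.5724 eV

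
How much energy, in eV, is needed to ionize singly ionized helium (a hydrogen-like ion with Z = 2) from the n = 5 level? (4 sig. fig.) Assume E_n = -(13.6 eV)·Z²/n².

2.176 eV

E_n = −13.6 Z²/n² = −54.40/n² eV for Z = 2.
E_5 = −54.40/25 = −2.176 eV, so ionization (to E = 0) requires 2.176 eV.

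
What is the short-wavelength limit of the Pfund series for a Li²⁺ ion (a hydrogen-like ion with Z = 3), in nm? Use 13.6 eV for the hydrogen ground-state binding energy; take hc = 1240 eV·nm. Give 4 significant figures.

The Pfund series has lower level n_f = 5; the series limit corresponds to n_i → ∞.
ΔE_max = 13.6 × 9 / 5² = 4.896 eV.
λ_min = 1240 / 4.896 = 253.3 nm.

253.3 nm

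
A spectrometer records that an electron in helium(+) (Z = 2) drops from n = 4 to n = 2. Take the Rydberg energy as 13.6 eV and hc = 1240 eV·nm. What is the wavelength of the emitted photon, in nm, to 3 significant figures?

122 nm

For Z = 2 the level energies scale as Z², so the effective Rydberg energy is 13.6 × 4 = 54.40 eV.
ΔE = 54.40 × (1/2² − 1/4²) = 54.40 × 0.1875 = 10.20 eV.
λ = hc/ΔE = 1240 / 10.20 = 122 nm.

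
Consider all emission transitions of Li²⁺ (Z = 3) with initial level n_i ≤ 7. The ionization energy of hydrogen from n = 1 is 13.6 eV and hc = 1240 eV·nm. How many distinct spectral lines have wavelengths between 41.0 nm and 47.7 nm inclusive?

Enumerate all n_i → n_f pairs with 1 ≤ n_f < n_i ≤ 7 and compute λ = 1240 / [13.6·9·(1/n_f² − 1/n_i²)].
Lines falling in [41.0, 47.7] nm: 7→2 (44.12 nm), 6→2 (45.59 nm).

2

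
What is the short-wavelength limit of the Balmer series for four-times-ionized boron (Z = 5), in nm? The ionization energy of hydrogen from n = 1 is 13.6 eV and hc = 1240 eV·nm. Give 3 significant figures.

The Balmer series has lower level n_f = 2; the series limit corresponds to n_i → ∞.
ΔE_max = 13.6 × 25 / 2² = 85.00 eV.
λ_min = 1240 / 85.00 = 14.6 nm.

14.6 nm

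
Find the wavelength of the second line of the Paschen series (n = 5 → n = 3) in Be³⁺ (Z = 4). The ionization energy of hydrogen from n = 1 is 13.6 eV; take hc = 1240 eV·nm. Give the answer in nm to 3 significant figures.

The Paschen series terminates on n_f = 3; the second line has n_i = 3+2 = 5.
ΔE = 217.6 × (1/3² − 1/5²) = 15.47 eV.
λ = 1240 / 15.47 = 80.1 nm.

80.1 nm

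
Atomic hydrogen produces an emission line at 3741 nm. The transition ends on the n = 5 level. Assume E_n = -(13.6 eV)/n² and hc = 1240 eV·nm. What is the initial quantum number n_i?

The photon energy is ΔE = hc/λ = 1240 / 3741 = 0.3315 eV.
With Z = 1, ΔE = 13.60 × (1/n_f² − 1/n_i²), so 1/n_f² − 1/n_i² = 0.02437.
With n_f = 5: 1/n_i² = 1/25 − 0.02437 = 0.01563, so n_i ≈ 8.00.

n_i = 8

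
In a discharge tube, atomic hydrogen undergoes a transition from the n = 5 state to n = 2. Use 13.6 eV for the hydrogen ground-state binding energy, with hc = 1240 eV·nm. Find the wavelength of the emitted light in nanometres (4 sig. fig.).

ΔE = 13.60 × (1/2² − 1/5²) = 13.60 × 0.2100 = 2.856 eV.
λ = hc/ΔE = 1240 / 2.856 = 434.2 nm.

434.2 nm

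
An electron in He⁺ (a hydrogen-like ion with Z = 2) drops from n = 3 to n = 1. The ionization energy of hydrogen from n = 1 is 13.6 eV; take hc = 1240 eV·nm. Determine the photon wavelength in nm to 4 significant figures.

25.64 nm

For Z = 2 the level energies scale as Z², so the effective Rydberg energy is 13.6 × 4 = 54.40 eV.
ΔE = 54.40 × (1/1² − 1/3²) = 54.40 × 0.8889 = 48.36 eV.
λ = hc/ΔE = 1240 / 48.36 = 25.64 nm.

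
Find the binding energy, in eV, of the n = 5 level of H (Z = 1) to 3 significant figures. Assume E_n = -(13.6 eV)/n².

0.544 eV

E_5 = −13.60/25 = −0.544 eV, so ionization (to E = 0) requires 0.544 eV.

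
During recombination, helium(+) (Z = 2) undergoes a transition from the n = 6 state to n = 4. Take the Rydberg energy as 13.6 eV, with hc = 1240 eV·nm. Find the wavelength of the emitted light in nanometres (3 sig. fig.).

For Z = 2 the level energies scale as Z², so the effective Rydberg energy is 13.6 × 4 = 54.40 eV.
ΔE = 54.40 × (1/4² − 1/6²) = 54.40 × 0.03472 = 1.889 eV.
λ = hc/ΔE = 1240 / 1.889 = 656 nm.

656 nm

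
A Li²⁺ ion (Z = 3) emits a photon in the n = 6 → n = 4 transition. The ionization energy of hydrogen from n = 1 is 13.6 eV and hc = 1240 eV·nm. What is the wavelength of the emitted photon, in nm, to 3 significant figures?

292 nm

For Z = 3 the level energies scale as Z², so the effective Rydberg energy is 13.6 × 9 = 122.4 eV.
ΔE = 122.4 × (1/4² − 1/6²) = 122.4 × 0.03472 = 4.250 eV.
λ = hc/ΔE = 1240 / 4.250 = 292 nm.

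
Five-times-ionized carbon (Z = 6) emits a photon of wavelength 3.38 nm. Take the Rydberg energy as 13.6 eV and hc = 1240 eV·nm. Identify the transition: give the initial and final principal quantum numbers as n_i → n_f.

The photon energy is ΔE = hc/λ = 1240 / 3.38 = 366.9 eV.
With Z = 6, ΔE = 489.6 × (1/n_f² − 1/n_i²), so 1/n_f² − 1/n_i² = 0.7493.
Trying n_f = 1 gives 1/n_i² = 0.2507, i.e. n_i ≈ 2; this pair matches.

n_i = 2, n_f = 1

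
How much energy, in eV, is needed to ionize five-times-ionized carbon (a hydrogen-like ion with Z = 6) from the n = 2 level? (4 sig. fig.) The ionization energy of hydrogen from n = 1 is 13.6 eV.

122.4 eV

E_n = −13.6 Z²/n² = −489.6/n² eV for Z = 6.
E_2 = −489.6/4 = −122.4 eV, so ionization (to E = 0) requires 122.4 eV.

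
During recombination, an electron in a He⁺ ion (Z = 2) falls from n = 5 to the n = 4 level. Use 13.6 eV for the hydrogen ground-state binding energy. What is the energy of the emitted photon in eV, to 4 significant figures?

1.224 eV

The Bohr energies scale as Z², so for Z = 2: E_n = −54.40/n² eV.
E_5 = −54.40/25 = −2.176 eV and E_4 = −54.40/16 = −3.400 eV.
The photon energy is |E_5 − E_4| = 1.224 eV.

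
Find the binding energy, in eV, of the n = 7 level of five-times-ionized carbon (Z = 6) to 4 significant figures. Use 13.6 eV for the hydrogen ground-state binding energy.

E_n = −13.6 Z²/n² = −489.6/n² eV for Z = 6.
E_7 = −489.6/49 = −9.992 eV, so ionization (to E = 0) requires 9.992 eV.

9.992 eV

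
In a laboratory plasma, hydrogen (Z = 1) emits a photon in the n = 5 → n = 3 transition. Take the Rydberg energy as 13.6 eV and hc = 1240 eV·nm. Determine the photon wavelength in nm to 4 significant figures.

ΔE = 13.60 × (1/3² − 1/5²) = 13.60 × 0.07111 = 0.9671 eV.
λ = hc/ΔE = 1240 / 0.9671 = 1282 nm.
This line belongs to the Paschen series.

1282 nm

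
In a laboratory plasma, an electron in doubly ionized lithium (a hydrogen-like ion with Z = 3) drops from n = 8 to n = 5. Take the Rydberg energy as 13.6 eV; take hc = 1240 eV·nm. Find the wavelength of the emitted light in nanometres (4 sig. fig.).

For Z = 3 the level energies scale as Z², so the effective Rydberg energy is 13.6 × 9 = 122.4 eV.
ΔE = 122.4 × (1/5² − 1/8²) = 122.4 × 0.02438 = 2.984 eV.
λ = hc/ΔE = 1240 / 2.984 = 415.6 nm.

415.6 nm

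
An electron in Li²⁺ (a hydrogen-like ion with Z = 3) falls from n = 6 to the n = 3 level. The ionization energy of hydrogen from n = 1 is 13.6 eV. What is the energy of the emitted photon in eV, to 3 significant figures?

10.2 eV

The Bohr energies scale as Z², so for Z = 3: E_n = −122.4/n² eV.
E_6 = −122.4/36 = −3.400 eV and E_3 = −122.4/9 = −13.60 eV.
The photon energy is |E_6 − E_3| = 10.2 eV.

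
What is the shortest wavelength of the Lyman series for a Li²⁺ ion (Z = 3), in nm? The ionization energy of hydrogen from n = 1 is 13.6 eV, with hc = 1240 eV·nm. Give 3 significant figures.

The Lyman series has lower level n_f = 1; the series limit corresponds to n_i → ∞.
ΔE_max = 13.6 × 9 / 1² = 122.4 eV.
λ_min = 1240 / 122.4 = 10.1 nm.

10.1 nm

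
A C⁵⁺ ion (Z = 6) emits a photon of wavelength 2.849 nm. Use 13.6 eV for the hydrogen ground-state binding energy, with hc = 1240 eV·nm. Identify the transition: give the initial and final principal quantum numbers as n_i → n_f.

n_i = 3, n_f = 1

The photon energy is ΔE = hc/λ = 1240 / 2.849 = 435.2 eV.
With Z = 6, ΔE = 489.6 × (1/n_f² − 1/n_i²), so 1/n_f² − 1/n_i² = 0.8890.
Trying n_f = 1 gives 1/n_i² = 0.1110, i.e. n_i ≈ 3; this pair matches.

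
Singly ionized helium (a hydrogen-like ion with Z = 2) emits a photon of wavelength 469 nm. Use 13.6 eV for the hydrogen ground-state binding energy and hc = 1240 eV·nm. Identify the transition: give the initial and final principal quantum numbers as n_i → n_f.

The photon energy is ΔE = hc/λ = 1240 / 469 = 2.644 eV.
With Z = 2, ΔE = 54.40 × (1/n_f² − 1/n_i²), so 1/n_f² − 1/n_i² = 0.04860.
Trying n_f = 3 gives 1/n_i² = 0.06251, i.e. n_i ≈ 4; this pair matches.

n_i = 4, n_f = 3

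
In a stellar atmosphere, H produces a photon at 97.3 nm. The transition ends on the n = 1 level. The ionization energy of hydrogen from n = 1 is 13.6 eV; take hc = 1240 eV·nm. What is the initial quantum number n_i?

n_i = 4

The photon energy is ΔE = hc/λ = 1240 / 97.3 = 12.74 eV.
With Z = 1, ΔE = 13.60 × (1/n_f² − 1/n_i²), so 1/n_f² − 1/n_i² = 0.9371.
With n_f = 1: 1/n_i² = 1/1 − 0.9371 = 0.06293, so n_i ≈ 3.99.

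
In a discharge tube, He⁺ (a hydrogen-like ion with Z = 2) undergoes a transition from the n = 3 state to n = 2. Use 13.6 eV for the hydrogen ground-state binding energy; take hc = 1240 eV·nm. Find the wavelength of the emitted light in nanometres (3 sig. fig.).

For Z = 2 the level energies scale as Z², so the effective Rydberg energy is 13.6 × 4 = 54.40 eV.
ΔE = 54.40 × (1/2² − 1/3²) = 54.40 × 0.1389 = 7.556 eV.
λ = hc/ΔE = 1240 / 7.556 = 164 nm.

164 nm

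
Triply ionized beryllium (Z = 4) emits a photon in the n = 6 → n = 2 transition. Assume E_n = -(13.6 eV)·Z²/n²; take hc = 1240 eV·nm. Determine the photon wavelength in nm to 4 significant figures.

25.64 nm

For Z = 4 the level energies scale as Z², so the effective Rydberg energy is 13.6 × 16 = 217.6 eV.
ΔE = 217.6 × (1/2² − 1/6²) = 217.6 × 0.2222 = 48.36 eV.
λ = hc/ΔE = 1240 / 48.36 = 25.64 nm.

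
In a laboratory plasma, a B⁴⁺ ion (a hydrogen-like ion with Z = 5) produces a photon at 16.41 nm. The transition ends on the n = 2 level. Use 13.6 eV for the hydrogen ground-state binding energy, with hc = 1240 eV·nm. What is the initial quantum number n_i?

The photon energy is ΔE = hc/λ = 1240 / 16.41 = 75.56 eV.
With Z = 5, ΔE = 340.0 × (1/n_f² − 1/n_i²), so 1/n_f² − 1/n_i² = 0.2222.
With n_f = 2: 1/n_i² = 1/4 − 0.2222 = 0.02775, so n_i ≈ 6.00.

n_i = 6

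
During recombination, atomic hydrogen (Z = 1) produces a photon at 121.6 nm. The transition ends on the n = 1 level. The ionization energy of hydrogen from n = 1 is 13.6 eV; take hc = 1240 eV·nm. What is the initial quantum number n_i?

n_i = 2

The photon energy is ΔE = hc/λ = 1240 / 121.6 = 10.20 eV.
With Z = 1, ΔE = 13.60 × (1/n_f² − 1/n_i²), so 1/n_f² − 1/n_i² = 0.7498.
With n_f = 1: 1/n_i² = 1/1 − 0.7498 = 0.2502, so n_i ≈ 2.00.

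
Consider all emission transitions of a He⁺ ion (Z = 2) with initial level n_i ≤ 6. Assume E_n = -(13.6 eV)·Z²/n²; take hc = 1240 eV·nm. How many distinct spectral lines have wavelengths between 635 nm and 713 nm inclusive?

Enumerate all n_i → n_f pairs with 1 ≤ n_f < n_i ≤ 6 and compute λ = 1240 / [13.6·4·(1/n_f² − 1/n_i²)].
Lines falling in [635, 713] nm: 6→4 (656.5 nm).

1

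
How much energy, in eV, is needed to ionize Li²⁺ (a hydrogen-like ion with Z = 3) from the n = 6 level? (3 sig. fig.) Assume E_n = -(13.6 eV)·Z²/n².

3.40 eV

E_n = −13.6 Z²/n² = −122.4/n² eV for Z = 3.
E_6 = −122.4/36 = −3.40 eV, so ionization (to E = 0) requires 3.40 eV.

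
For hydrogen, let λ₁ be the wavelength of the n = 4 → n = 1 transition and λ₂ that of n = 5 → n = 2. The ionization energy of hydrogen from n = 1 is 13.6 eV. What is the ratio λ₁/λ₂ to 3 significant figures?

0.224

λ ∝ 1/ΔE ∝ 1/(1/n_f² − 1/n_i²), and the Z² and hc factors cancel in the ratio.
λ₁/λ₂ = (1/2² − 1/5²)/(1/1² − 1/4²) = 0.2100/0.9375 = 0.224.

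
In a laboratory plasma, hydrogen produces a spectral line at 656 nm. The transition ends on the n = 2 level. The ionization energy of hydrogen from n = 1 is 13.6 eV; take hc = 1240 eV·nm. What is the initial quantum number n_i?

n_i = 3

The photon energy is ΔE = hc/λ = 1240 / 656 = 1.890 eV.
With Z = 1, ΔE = 13.60 × (1/n_f² − 1/n_i²), so 1/n_f² − 1/n_i² = 0.1390.
With n_f = 2: 1/n_i² = 1/4 − 0.1390 = 0.1110, so n_i ≈ 3.00.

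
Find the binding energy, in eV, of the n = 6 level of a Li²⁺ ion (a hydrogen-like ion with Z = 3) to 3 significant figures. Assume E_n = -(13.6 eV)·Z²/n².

E_n = −13.6 Z²/n² = −122.4/n² eV for Z = 3.
E_6 = −122.4/36 = −3.40 eV, so ionization (to E = 0) requires 3.40 eV.

3.40 eV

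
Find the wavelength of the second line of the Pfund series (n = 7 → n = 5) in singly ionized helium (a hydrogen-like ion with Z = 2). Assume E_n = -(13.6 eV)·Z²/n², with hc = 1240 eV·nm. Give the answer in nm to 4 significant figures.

1163 nm

The Pfund series terminates on n_f = 5; the second line has n_i = 5+2 = 7.
ΔE = 54.40 × (1/5² − 1/7²) = 1.066 eV.
λ = 1240 / 1.066 = 1163 nm.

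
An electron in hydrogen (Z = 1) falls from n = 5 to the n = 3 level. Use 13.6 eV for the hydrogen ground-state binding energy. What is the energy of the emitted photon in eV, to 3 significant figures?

0.967 eV

E_5 = −13.60/25 = −0.5440 eV and E_3 = −13.60/9 = −1.511 eV.
The photon energy is |E_5 − E_3| = 0.967 eV.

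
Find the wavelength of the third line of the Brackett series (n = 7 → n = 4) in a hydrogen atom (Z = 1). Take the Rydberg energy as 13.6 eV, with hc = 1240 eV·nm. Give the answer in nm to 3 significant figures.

2170 nm

The Brackett series terminates on n_f = 4; the third line has n_i = 4+3 = 7.
ΔE = 13.60 × (1/4² − 1/7²) = 0.5724 eV.
λ = 1240 / 0.5724 = 2170 nm.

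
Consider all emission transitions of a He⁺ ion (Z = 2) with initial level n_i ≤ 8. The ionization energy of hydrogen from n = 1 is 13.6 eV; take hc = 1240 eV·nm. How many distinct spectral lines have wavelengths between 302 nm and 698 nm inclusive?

5

Enumerate all n_i → n_f pairs with 1 ≤ n_f < n_i ≤ 8 and compute λ = 1240 / [13.6·4·(1/n_f² − 1/n_i²)].
Lines falling in [302, 698] nm: 5→3 (320.5 nm), 4→3 (468.9 nm), 8→4 (486.3 nm), 7→4 (541.5 nm), 6→4 (656.5 nm).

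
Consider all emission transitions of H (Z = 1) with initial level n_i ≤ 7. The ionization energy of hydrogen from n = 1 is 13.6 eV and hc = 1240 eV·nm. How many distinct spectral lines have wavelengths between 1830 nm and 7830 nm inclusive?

6

Enumerate all n_i → n_f pairs with 1 ≤ n_f < n_i ≤ 7 and compute λ = 1240 / [13.6·1·(1/n_f² − 1/n_i²)].
Lines falling in [1830, 7830] nm: 4→3 (1876 nm), 7→4 (2166 nm), 6→4 (2626 nm), 5→4 (4052 nm), 7→5 (4654 nm), 6→5 (7460 nm).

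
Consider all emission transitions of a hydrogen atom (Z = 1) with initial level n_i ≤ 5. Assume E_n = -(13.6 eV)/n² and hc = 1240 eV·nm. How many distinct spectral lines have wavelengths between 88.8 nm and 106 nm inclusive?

3

Enumerate all n_i → n_f pairs with 1 ≤ n_f < n_i ≤ 5 and compute λ = 1240 / [13.6·1·(1/n_f² − 1/n_i²)].
Lines falling in [88.8, 106] nm: 5→1 (94.98 nm), 4→1 (97.25 nm), 3→1 (102.6 nm).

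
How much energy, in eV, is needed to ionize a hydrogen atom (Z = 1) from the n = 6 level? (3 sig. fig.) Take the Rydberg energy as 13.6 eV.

0.378 eV

E_6 = −13.60/36 = −0.378 eV, so ionization (to E = 0) requires 0.378 eV.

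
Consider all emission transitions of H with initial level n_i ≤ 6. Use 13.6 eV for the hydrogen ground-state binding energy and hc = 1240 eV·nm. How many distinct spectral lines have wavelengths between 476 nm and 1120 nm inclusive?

3

Enumerate all n_i → n_f pairs with 1 ≤ n_f < n_i ≤ 6 and compute λ = 1240 / [13.6·1·(1/n_f² − 1/n_i²)].
Lines falling in [476, 1120] nm: 4→2 (486.3 nm), 3→2 (656.5 nm), 6→3 (1094 nm).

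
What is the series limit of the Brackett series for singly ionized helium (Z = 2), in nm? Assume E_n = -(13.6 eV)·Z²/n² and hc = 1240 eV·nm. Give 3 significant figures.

365 nm

The Brackett series has lower level n_f = 4; the series limit corresponds to n_i → ∞.
ΔE_max = 13.6 × 4 / 4² = 3.400 eV.
λ_min = 1240 / 3.400 = 365 nm.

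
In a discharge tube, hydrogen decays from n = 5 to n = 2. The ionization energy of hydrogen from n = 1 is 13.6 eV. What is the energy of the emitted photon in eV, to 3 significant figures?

2.86 eV

E_5 = −13.60/25 = −0.5440 eV and E_2 = −13.60/4 = −3.400 eV.
The photon energy is |E_5 − E_2| = 2.86 eV.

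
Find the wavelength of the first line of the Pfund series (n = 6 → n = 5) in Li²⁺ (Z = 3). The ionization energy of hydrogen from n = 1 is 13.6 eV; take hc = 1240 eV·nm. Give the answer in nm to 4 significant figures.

828.9 nm

The Pfund series terminates on n_f = 5; the first line has n_i = 5+1 = 6.
ΔE = 122.4 × (1/5² − 1/6²) = 1.496 eV.
λ = 1240 / 1.496 = 828.9 nm.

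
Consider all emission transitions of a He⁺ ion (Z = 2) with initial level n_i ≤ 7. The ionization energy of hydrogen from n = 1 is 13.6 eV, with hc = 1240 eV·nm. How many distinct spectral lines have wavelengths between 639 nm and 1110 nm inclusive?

2

Enumerate all n_i → n_f pairs with 1 ≤ n_f < n_i ≤ 7 and compute λ = 1240 / [13.6·4·(1/n_f² − 1/n_i²)].
Lines falling in [639, 1110] nm: 6→4 (656.5 nm), 5→4 (1013 nm).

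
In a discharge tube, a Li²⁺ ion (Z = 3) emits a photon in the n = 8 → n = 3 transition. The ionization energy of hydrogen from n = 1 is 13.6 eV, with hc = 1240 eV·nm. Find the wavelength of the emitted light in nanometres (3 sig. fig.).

106 nm

For Z = 3 the level energies scale as Z², so the effective Rydberg energy is 13.6 × 9 = 122.4 eV.
ΔE = 122.4 × (1/3² − 1/8²) = 122.4 × 0.09549 = 11.69 eV.
λ = hc/ΔE = 1240 / 11.69 = 106 nm.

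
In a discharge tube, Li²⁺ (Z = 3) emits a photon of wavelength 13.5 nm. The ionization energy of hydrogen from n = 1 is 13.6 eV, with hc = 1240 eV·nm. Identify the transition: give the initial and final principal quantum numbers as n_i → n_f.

n_i = 2, n_f = 1

The photon energy is ΔE = hc/λ = 1240 / 13.5 = 91.85 eV.
With Z = 3, ΔE = 122.4 × (1/n_f² − 1/n_i²), so 1/n_f² − 1/n_i² = 0.7504.
Trying n_f = 1 gives 1/n_i² = 0.2496, i.e. n_i ≈ 2; this pair matches.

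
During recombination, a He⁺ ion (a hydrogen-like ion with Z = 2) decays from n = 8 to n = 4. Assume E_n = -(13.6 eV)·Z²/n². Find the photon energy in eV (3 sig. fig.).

The Bohr energies scale as Z², so for Z = 2: E_n = −54.40/n² eV.
E_8 = −54.40/64 = −0.8500 eV and E_4 = −54.40/16 = −3.400 eV.
The photon energy is |E_8 − E_4| = 2.55 eV.

2.55 eV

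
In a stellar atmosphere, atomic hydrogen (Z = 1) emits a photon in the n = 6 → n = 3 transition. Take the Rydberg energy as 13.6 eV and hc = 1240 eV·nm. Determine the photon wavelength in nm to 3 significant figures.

ΔE = 13.60 × (1/3² − 1/6²) = 13.60 × 0.08333 = 1.133 eV.
λ = hc/ΔE = 1240 / 1.133 = 1090 nm.

1090 nm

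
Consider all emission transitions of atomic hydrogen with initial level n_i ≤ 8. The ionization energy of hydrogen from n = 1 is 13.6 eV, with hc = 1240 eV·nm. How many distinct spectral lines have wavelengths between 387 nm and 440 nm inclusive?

Enumerate all n_i → n_f pairs with 1 ≤ n_f < n_i ≤ 8 and compute λ = 1240 / [13.6·1·(1/n_f² − 1/n_i²)].
Lines falling in [387, 440] nm: 8→2 (389.0 nm), 7→2 (397.1 nm), 6→2 (410.3 nm), 5→2 (434.2 nm).

4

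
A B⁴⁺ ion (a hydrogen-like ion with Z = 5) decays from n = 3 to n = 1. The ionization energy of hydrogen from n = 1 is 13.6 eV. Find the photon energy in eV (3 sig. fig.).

302 eV

The Bohr energies scale as Z², so for Z = 5: E_n = −340.0/n² eV.
E_3 = −340.0/9 = −37.78 eV and E_1 = −340.0/1 = −340.0 eV.
The photon energy is |E_3 − E_1| = 302 eV.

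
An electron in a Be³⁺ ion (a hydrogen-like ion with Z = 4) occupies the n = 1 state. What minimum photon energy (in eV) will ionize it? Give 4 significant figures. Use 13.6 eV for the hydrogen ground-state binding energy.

217.6 eV

E_n = −13.6 Z²/n² = −217.6/n² eV for Z = 4.
E_1 = −217.6/1 = −217.6 eV, so ionization (to E = 0) requires 217.6 eV.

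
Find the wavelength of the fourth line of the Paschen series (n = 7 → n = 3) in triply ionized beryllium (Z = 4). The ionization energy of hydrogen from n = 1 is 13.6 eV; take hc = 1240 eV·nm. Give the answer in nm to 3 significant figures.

62.8 nm

The Paschen series terminates on n_f = 3; the fourth line has n_i = 3+4 = 7.
ΔE = 217.6 × (1/3² − 1/7²) = 19.74 eV.
λ = 1240 / 19.74 = 62.8 nm.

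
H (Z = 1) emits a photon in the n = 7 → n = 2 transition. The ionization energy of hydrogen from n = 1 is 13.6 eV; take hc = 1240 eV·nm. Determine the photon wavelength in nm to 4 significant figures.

ΔE = 13.60 × (1/2² − 1/7²) = 13.60 × 0.2296 = 3.122 eV.
λ = hc/ΔE = 1240 / 3.122 = 397.1 nm.
This line belongs to the Balmer series.

397.1 nm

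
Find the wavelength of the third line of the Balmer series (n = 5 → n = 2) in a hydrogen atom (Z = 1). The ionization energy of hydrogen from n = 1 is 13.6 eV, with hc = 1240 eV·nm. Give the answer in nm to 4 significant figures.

The Balmer series terminates on n_f = 2; the third line has n_i = 2+3 = 5.
ΔE = 13.60 × (1/2² − 1/5²) = 2.856 eV.
λ = 1240 / 2.856 = 434.2 nm.

434.2 nm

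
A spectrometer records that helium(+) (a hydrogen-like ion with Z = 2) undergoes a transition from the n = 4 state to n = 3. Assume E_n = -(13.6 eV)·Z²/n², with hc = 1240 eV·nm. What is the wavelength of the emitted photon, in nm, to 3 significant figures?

For Z = 2 the level energies scale as Z², so the effective Rydberg energy is 13.6 × 4 = 54.40 eV.
ΔE = 54.40 × (1/3² − 1/4²) = 54.40 × 0.04861 = 2.644 eV.
λ = hc/ΔE = 1240 / 2.644 = 469 nm.

469 nm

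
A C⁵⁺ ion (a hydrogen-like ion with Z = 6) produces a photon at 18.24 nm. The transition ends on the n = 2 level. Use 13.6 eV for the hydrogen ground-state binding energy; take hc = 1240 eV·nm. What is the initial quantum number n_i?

The photon energy is ΔE = hc/λ = 1240 / 18.24 = 67.98 eV.
With Z = 6, ΔE = 489.6 × (1/n_f² − 1/n_i²), so 1/n_f² − 1/n_i² = 0.1389.
With n_f = 2: 1/n_i² = 1/4 − 0.1389 = 0.1111, so n_i ≈ 3.00.

n_i = 3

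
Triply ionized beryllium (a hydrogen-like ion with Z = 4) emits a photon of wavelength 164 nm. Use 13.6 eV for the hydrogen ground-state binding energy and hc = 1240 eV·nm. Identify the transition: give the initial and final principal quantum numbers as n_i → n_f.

The photon energy is ΔE = hc/λ = 1240 / 164 = 7.561 eV.
With Z = 4, ΔE = 217.6 × (1/n_f² − 1/n_i²), so 1/n_f² − 1/n_i² = 0.03475.
Trying n_f = 4 gives 1/n_i² = 0.02775, i.e. n_i ≈ 6; this pair matches.

n_i = 6, n_f = 4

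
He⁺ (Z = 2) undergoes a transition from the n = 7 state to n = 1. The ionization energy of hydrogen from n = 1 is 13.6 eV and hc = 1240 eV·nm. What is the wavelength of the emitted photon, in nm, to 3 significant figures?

For Z = 2 the level energies scale as Z², so the effective Rydberg energy is 13.6 × 4 = 54.40 eV.
ΔE = 54.40 × (1/1² − 1/7²) = 54.40 × 0.9796 = 53.29 eV.
λ = hc/ΔE = 1240 / 53.29 = 23.3 nm.

23.3 nm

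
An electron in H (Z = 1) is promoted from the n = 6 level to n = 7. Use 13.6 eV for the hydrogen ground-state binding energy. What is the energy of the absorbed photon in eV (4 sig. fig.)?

E_7 = −13.60/49 = −0.2776 eV and E_6 = −13.60/36 = −0.3778 eV.
The photon energy is |E_7 − E_6| = 0.1002 eV.

0.1002 eV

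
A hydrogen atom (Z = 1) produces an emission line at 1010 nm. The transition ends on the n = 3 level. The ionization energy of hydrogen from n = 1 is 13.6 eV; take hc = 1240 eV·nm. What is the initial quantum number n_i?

n_i = 7

The photon energy is ΔE = hc/λ = 1240 / 1010 = 1.228 eV.
With Z = 1, ΔE = 13.60 × (1/n_f² − 1/n_i²), so 1/n_f² − 1/n_i² = 0.09027.
With n_f = 3: 1/n_i² = 1/9 − 0.09027 = 0.02084, so n_i ≈ 6.93.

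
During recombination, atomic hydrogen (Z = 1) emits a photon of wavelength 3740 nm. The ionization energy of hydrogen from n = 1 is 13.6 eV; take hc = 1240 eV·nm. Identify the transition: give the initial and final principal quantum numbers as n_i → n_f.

The photon energy is ΔE = hc/λ = 1240 / 3740 = 0.3316 eV.
With Z = 1, ΔE = 13.60 × (1/n_f² − 1/n_i²), so 1/n_f² − 1/n_i² = 0.02438.
Trying n_f = 5 gives 1/n_i² = 0.01562, i.e. n_i ≈ 8; this pair matches.

n_i = 8, n_f = 5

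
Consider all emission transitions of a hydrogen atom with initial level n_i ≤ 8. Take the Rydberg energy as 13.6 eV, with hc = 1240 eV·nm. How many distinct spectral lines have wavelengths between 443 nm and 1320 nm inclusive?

Enumerate all n_i → n_f pairs with 1 ≤ n_f < n_i ≤ 8 and compute λ = 1240 / [13.6·1·(1/n_f² − 1/n_i²)].
Lines falling in [443, 1320] nm: 4→2 (486.3 nm), 3→2 (656.5 nm), 8→3 (954.9 nm), 7→3 (1005 nm), 6→3 (1094 nm), 5→3 (1282 nm).

6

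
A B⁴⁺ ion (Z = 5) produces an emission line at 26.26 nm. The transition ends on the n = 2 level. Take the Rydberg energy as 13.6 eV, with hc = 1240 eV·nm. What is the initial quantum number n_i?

n_i = 3

The photon energy is ΔE = hc/λ = 1240 / 26.26 = 47.22 eV.
With Z = 5, ΔE = 340.0 × (1/n_f² − 1/n_i²), so 1/n_f² − 1/n_i² = 0.1389.
With n_f = 2: 1/n_i² = 1/4 − 0.1389 = 0.1111, so n_i ≈ 3.00.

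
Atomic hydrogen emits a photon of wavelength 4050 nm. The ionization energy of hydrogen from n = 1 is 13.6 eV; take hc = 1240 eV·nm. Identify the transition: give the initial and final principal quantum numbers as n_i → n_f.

n_i = 5, n_f = 4

The photon energy is ΔE = hc/λ = 1240 / 4050 = 0.3062 eV.
With Z = 1, ΔE = 13.60 × (1/n_f² − 1/n_i²), so 1/n_f² − 1/n_i² = 0.02251.
Trying n_f = 4 gives 1/n_i² = 0.03999, i.e. n_i ≈ 5; this pair matches.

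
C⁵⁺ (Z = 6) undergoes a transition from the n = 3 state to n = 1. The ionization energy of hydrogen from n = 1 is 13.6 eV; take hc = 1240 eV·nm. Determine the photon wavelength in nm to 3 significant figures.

2.85 nm

For Z = 6 the level energies scale as Z², so the effective Rydberg energy is 13.6 × 36 = 489.6 eV.
ΔE = 489.6 × (1/1² − 1/3²) = 489.6 × 0.8889 = 435.2 eV.
λ = hc/ΔE = 1240 / 435.2 = 2.85 nm.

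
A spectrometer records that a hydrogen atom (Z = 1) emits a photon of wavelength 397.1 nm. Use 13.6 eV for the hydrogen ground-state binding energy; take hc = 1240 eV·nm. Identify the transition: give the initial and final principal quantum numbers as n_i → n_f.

n_i = 7, n_f = 2

The photon energy is ΔE = hc/λ = 1240 / 397.1 = 3.123 eV.
With Z = 1, ΔE = 13.60 × (1/n_f² − 1/n_i²), so 1/n_f² − 1/n_i² = 0.2296.
Trying n_f = 2 gives 1/n_i² = 0.02039, i.e. n_i ≈ 7; this pair matches.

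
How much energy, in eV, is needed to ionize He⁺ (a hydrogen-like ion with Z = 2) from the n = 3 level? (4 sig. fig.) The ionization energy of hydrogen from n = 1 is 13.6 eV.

E_n = −13.6 Z²/n² = −54.40/n² eV for Z = 2.
E_3 = −54.40/9 = −6.044 eV, so ionization (to E = 0) requires 6.044 eV.

6.044 eV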